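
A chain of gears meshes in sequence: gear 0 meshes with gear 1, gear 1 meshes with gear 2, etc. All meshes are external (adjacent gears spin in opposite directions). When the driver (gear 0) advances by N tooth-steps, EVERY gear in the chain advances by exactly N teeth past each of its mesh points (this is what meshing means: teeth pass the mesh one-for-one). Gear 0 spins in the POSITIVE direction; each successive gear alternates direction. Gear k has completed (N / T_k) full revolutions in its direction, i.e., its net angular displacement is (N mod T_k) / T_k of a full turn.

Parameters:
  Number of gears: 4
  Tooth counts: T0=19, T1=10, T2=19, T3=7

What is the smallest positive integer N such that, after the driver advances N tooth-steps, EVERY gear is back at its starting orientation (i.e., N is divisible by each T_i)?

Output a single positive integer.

Gear k returns to start when N is a multiple of T_k.
All gears at start simultaneously when N is a common multiple of [19, 10, 19, 7]; the smallest such N is lcm(19, 10, 19, 7).
Start: lcm = T0 = 19
Fold in T1=10: gcd(19, 10) = 1; lcm(19, 10) = 19 * 10 / 1 = 190 / 1 = 190
Fold in T2=19: gcd(190, 19) = 19; lcm(190, 19) = 190 * 19 / 19 = 3610 / 19 = 190
Fold in T3=7: gcd(190, 7) = 1; lcm(190, 7) = 190 * 7 / 1 = 1330 / 1 = 1330
Full cycle length = 1330

Answer: 1330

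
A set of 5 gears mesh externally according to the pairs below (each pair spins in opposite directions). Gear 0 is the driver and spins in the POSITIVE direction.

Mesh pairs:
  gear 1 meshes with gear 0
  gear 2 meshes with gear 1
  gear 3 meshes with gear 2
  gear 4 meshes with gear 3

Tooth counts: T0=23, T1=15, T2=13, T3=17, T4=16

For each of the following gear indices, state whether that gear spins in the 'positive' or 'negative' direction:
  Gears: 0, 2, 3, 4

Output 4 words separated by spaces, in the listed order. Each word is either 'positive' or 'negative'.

Gear 0 (driver): positive (depth 0)
  gear 1: meshes with gear 0 -> depth 1 -> negative (opposite of gear 0)
  gear 2: meshes with gear 1 -> depth 2 -> positive (opposite of gear 1)
  gear 3: meshes with gear 2 -> depth 3 -> negative (opposite of gear 2)
  gear 4: meshes with gear 3 -> depth 4 -> positive (opposite of gear 3)
Queried indices 0, 2, 3, 4 -> positive, positive, negative, positive

Answer: positive positive negative positive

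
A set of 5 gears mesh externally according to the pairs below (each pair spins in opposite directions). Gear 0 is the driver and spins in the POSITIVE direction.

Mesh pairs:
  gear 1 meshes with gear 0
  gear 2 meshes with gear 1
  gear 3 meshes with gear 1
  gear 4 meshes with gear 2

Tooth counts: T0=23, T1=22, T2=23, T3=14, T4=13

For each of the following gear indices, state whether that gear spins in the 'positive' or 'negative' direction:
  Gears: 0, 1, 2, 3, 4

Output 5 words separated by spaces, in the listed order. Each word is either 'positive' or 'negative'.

Answer: positive negative positive positive negative

Derivation:
Gear 0 (driver): positive (depth 0)
  gear 1: meshes with gear 0 -> depth 1 -> negative (opposite of gear 0)
  gear 2: meshes with gear 1 -> depth 2 -> positive (opposite of gear 1)
  gear 3: meshes with gear 1 -> depth 2 -> positive (opposite of gear 1)
  gear 4: meshes with gear 2 -> depth 3 -> negative (opposite of gear 2)
Queried indices 0, 1, 2, 3, 4 -> positive, negative, positive, positive, negative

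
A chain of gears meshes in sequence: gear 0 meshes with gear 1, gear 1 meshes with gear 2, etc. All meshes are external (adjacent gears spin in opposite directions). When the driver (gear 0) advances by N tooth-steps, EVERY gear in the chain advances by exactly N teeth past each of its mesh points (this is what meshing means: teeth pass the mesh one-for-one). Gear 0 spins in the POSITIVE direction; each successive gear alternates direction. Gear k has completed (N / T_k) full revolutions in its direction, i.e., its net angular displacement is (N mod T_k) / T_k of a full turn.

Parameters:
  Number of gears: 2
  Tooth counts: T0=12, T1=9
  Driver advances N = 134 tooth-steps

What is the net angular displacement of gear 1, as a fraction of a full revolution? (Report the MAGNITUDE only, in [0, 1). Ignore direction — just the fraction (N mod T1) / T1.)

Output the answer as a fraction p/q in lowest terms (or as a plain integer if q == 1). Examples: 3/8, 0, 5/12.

Answer: 8/9

Derivation:
Chain of 2 gears, tooth counts: [12, 9]
  gear 0: T0=12, direction=positive, advance = 134 mod 12 = 2 teeth = 2/12 turn
  gear 1: T1=9, direction=negative, advance = 134 mod 9 = 8 teeth = 8/9 turn
Gear 1: 134 mod 9 = 8
Fraction = 8 / 9 = 8/9 (gcd(8,9)=1) = 8/9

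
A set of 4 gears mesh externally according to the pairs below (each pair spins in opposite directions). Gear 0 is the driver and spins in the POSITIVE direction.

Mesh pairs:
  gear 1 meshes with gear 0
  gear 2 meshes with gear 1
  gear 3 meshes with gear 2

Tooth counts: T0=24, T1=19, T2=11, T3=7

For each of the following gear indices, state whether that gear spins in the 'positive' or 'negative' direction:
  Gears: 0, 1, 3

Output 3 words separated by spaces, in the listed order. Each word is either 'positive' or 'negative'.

Answer: positive negative negative

Derivation:
Gear 0 (driver): positive (depth 0)
  gear 1: meshes with gear 0 -> depth 1 -> negative (opposite of gear 0)
  gear 2: meshes with gear 1 -> depth 2 -> positive (opposite of gear 1)
  gear 3: meshes with gear 2 -> depth 3 -> negative (opposite of gear 2)
Queried indices 0, 1, 3 -> positive, negative, negative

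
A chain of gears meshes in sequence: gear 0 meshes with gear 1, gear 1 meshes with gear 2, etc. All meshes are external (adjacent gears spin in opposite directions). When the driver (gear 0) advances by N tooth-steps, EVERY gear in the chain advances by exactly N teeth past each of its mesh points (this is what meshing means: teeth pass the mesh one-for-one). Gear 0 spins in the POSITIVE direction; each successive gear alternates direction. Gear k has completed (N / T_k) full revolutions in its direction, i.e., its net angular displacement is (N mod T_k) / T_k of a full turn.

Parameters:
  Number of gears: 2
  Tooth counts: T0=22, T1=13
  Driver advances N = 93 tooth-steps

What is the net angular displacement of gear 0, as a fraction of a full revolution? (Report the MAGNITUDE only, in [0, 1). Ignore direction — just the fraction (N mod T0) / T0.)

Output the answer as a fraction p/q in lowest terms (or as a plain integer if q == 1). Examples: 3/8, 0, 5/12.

Answer: 5/22

Derivation:
Chain of 2 gears, tooth counts: [22, 13]
  gear 0: T0=22, direction=positive, advance = 93 mod 22 = 5 teeth = 5/22 turn
  gear 1: T1=13, direction=negative, advance = 93 mod 13 = 2 teeth = 2/13 turn
Gear 0: 93 mod 22 = 5
Fraction = 5 / 22 = 5/22 (gcd(5,22)=1) = 5/22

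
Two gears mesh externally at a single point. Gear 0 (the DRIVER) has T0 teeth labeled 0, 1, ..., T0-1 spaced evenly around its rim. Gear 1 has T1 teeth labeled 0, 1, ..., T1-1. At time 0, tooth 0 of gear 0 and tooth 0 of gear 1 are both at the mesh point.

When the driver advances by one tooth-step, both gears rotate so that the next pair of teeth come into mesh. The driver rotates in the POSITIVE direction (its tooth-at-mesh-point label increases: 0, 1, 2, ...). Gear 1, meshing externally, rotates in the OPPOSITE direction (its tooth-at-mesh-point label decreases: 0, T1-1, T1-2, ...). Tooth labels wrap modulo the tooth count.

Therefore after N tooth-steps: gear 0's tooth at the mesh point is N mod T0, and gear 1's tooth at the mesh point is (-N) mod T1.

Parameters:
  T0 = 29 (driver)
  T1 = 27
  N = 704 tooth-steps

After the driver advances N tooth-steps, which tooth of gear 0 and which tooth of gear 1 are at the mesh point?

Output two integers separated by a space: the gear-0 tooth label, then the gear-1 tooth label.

Gear 0 (driver, T0=29): tooth at mesh = N mod T0
  704 = 24 * 29 + 8, so 704 mod 29 = 8
  gear 0 tooth = 8
Gear 1 (driven, T1=27): tooth at mesh = (-N) mod T1
  704 = 26 * 27 + 2, so 704 mod 27 = 2
  (-704) mod 27 = (-2) mod 27 = 27 - 2 = 25
Mesh after 704 steps: gear-0 tooth 8 meets gear-1 tooth 25

Answer: 8 25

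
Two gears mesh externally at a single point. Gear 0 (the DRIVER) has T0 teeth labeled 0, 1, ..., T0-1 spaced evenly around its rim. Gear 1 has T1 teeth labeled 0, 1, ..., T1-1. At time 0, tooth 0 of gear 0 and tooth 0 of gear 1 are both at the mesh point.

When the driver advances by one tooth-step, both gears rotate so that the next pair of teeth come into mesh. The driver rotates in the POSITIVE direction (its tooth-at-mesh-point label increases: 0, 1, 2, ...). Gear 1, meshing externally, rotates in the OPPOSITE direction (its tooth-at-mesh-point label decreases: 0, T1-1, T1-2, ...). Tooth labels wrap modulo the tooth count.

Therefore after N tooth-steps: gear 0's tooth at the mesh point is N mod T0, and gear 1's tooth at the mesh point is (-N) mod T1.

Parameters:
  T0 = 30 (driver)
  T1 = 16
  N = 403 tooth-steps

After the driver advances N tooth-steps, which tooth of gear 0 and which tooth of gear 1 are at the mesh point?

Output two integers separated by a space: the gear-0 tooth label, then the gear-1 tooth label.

Gear 0 (driver, T0=30): tooth at mesh = N mod T0
  403 = 13 * 30 + 13, so 403 mod 30 = 13
  gear 0 tooth = 13
Gear 1 (driven, T1=16): tooth at mesh = (-N) mod T1
  403 = 25 * 16 + 3, so 403 mod 16 = 3
  (-403) mod 16 = (-3) mod 16 = 16 - 3 = 13
Mesh after 403 steps: gear-0 tooth 13 meets gear-1 tooth 13

Answer: 13 13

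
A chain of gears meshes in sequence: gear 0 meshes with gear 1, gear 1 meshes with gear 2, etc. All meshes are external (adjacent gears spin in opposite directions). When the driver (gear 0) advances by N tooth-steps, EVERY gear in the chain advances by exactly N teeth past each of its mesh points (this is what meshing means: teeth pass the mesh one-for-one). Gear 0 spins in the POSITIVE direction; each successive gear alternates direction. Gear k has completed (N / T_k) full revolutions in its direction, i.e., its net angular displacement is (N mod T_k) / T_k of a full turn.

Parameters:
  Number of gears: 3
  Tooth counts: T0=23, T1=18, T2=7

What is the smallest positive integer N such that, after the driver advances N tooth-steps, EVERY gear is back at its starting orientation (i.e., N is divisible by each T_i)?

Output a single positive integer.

Answer: 2898

Derivation:
Gear k returns to start when N is a multiple of T_k.
All gears at start simultaneously when N is a common multiple of [23, 18, 7]; the smallest such N is lcm(23, 18, 7).
Start: lcm = T0 = 23
Fold in T1=18: gcd(23, 18) = 1; lcm(23, 18) = 23 * 18 / 1 = 414 / 1 = 414
Fold in T2=7: gcd(414, 7) = 1; lcm(414, 7) = 414 * 7 / 1 = 2898 / 1 = 2898
Full cycle length = 2898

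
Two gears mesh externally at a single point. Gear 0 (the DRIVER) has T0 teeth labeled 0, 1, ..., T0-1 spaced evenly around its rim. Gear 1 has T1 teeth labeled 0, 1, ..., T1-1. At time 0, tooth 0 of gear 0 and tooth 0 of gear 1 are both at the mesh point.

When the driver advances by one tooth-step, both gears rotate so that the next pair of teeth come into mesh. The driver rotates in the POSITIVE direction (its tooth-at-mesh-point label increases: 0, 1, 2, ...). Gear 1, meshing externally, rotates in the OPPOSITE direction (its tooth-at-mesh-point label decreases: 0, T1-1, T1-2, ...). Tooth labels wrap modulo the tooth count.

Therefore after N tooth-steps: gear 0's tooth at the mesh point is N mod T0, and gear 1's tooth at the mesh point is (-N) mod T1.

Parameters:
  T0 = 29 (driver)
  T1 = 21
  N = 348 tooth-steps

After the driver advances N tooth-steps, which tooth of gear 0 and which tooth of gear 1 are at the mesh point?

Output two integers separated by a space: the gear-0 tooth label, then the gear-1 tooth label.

Answer: 0 9

Derivation:
Gear 0 (driver, T0=29): tooth at mesh = N mod T0
  348 = 12 * 29 + 0, so 348 mod 29 = 0
  gear 0 tooth = 0
Gear 1 (driven, T1=21): tooth at mesh = (-N) mod T1
  348 = 16 * 21 + 12, so 348 mod 21 = 12
  (-348) mod 21 = (-12) mod 21 = 21 - 12 = 9
Mesh after 348 steps: gear-0 tooth 0 meets gear-1 tooth 9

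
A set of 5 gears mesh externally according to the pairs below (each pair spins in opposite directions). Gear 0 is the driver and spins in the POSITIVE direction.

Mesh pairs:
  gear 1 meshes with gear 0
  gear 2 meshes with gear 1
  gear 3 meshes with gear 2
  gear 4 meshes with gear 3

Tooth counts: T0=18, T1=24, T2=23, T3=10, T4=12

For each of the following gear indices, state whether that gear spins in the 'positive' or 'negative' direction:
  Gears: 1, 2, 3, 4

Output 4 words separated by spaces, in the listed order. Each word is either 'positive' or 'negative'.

Answer: negative positive negative positive

Derivation:
Gear 0 (driver): positive (depth 0)
  gear 1: meshes with gear 0 -> depth 1 -> negative (opposite of gear 0)
  gear 2: meshes with gear 1 -> depth 2 -> positive (opposite of gear 1)
  gear 3: meshes with gear 2 -> depth 3 -> negative (opposite of gear 2)
  gear 4: meshes with gear 3 -> depth 4 -> positive (opposite of gear 3)
Queried indices 1, 2, 3, 4 -> negative, positive, negative, positive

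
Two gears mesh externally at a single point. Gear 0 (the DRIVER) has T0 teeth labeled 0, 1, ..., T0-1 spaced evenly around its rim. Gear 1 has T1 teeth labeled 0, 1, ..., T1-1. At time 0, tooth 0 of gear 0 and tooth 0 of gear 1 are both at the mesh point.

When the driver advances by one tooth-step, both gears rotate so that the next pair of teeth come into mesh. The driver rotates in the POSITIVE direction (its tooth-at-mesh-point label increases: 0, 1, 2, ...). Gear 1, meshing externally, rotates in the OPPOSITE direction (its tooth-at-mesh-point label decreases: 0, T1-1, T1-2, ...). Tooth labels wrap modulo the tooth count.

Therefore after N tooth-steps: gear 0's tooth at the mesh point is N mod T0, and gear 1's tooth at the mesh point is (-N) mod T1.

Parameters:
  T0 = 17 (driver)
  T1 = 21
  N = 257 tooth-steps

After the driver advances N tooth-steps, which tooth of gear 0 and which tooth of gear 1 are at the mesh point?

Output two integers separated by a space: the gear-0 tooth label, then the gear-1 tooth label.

Gear 0 (driver, T0=17): tooth at mesh = N mod T0
  257 = 15 * 17 + 2, so 257 mod 17 = 2
  gear 0 tooth = 2
Gear 1 (driven, T1=21): tooth at mesh = (-N) mod T1
  257 = 12 * 21 + 5, so 257 mod 21 = 5
  (-257) mod 21 = (-5) mod 21 = 21 - 5 = 16
Mesh after 257 steps: gear-0 tooth 2 meets gear-1 tooth 16

Answer: 2 16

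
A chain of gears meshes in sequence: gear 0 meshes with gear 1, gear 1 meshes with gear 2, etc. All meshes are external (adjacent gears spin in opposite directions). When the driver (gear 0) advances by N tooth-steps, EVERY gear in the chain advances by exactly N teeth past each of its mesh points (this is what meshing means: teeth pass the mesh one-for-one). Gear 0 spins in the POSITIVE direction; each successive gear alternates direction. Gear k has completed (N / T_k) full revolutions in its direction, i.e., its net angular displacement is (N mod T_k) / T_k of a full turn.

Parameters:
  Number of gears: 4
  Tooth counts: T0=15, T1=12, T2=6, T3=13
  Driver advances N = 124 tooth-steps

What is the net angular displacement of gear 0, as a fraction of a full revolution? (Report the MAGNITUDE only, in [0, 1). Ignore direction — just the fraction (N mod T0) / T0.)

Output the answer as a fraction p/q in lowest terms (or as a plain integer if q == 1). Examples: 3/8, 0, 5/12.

Answer: 4/15

Derivation:
Chain of 4 gears, tooth counts: [15, 12, 6, 13]
  gear 0: T0=15, direction=positive, advance = 124 mod 15 = 4 teeth = 4/15 turn
  gear 1: T1=12, direction=negative, advance = 124 mod 12 = 4 teeth = 4/12 turn
  gear 2: T2=6, direction=positive, advance = 124 mod 6 = 4 teeth = 4/6 turn
  gear 3: T3=13, direction=negative, advance = 124 mod 13 = 7 teeth = 7/13 turn
Gear 0: 124 mod 15 = 4
Fraction = 4 / 15 = 4/15 (gcd(4,15)=1) = 4/15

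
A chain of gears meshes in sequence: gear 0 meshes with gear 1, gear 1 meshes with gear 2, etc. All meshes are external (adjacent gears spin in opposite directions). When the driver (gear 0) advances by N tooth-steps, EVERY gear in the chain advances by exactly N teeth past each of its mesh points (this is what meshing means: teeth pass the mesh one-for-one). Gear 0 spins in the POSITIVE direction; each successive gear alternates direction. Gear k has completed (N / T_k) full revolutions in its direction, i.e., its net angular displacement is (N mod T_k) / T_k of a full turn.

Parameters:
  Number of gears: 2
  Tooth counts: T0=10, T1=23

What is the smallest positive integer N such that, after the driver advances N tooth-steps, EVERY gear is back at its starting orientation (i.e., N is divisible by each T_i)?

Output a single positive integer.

Answer: 230

Derivation:
Gear k returns to start when N is a multiple of T_k.
All gears at start simultaneously when N is a common multiple of [10, 23]; the smallest such N is lcm(10, 23).
Start: lcm = T0 = 10
Fold in T1=23: gcd(10, 23) = 1; lcm(10, 23) = 10 * 23 / 1 = 230 / 1 = 230
Full cycle length = 230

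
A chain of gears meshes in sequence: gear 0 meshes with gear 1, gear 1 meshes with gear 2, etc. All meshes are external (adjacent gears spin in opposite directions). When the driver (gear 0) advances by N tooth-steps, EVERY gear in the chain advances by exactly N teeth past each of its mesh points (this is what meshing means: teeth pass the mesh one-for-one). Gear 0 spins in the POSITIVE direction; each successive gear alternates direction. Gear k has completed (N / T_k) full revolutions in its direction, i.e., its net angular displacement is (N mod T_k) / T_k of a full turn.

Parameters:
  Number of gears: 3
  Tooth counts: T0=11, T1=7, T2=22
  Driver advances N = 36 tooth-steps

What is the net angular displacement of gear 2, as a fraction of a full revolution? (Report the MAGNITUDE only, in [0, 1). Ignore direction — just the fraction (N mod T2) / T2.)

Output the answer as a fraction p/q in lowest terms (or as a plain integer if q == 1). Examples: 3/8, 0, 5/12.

Chain of 3 gears, tooth counts: [11, 7, 22]
  gear 0: T0=11, direction=positive, advance = 36 mod 11 = 3 teeth = 3/11 turn
  gear 1: T1=7, direction=negative, advance = 36 mod 7 = 1 teeth = 1/7 turn
  gear 2: T2=22, direction=positive, advance = 36 mod 22 = 14 teeth = 14/22 turn
Gear 2: 36 mod 22 = 14
Fraction = 14 / 22 = 7/11 (gcd(14,22)=2) = 7/11

Answer: 7/11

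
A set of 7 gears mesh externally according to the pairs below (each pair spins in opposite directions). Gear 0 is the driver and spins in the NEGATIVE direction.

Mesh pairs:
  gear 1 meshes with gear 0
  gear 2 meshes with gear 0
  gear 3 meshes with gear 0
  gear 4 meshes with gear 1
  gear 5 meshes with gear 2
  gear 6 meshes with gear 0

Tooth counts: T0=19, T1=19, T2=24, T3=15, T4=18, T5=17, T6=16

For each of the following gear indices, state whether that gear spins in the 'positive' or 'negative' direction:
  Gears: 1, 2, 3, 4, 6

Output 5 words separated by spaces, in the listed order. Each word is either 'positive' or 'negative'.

Gear 0 (driver): negative (depth 0)
  gear 1: meshes with gear 0 -> depth 1 -> positive (opposite of gear 0)
  gear 2: meshes with gear 0 -> depth 1 -> positive (opposite of gear 0)
  gear 3: meshes with gear 0 -> depth 1 -> positive (opposite of gear 0)
  gear 4: meshes with gear 1 -> depth 2 -> negative (opposite of gear 1)
  gear 5: meshes with gear 2 -> depth 2 -> negative (opposite of gear 2)
  gear 6: meshes with gear 0 -> depth 1 -> positive (opposite of gear 0)
Queried indices 1, 2, 3, 4, 6 -> positive, positive, positive, negative, positive

Answer: positive positive positive negative positive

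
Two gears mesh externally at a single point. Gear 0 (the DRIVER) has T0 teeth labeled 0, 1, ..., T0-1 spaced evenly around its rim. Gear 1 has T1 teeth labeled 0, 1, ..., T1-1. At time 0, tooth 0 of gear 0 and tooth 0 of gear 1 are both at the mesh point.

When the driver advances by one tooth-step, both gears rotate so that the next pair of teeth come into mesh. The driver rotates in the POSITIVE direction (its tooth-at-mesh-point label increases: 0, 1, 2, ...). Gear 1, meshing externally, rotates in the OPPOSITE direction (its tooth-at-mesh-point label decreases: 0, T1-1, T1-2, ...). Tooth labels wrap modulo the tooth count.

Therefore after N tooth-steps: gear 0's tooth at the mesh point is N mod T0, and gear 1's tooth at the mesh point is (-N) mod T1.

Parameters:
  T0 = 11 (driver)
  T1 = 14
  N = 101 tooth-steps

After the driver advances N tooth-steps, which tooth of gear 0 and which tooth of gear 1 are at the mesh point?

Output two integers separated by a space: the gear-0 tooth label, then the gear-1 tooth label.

Answer: 2 11

Derivation:
Gear 0 (driver, T0=11): tooth at mesh = N mod T0
  101 = 9 * 11 + 2, so 101 mod 11 = 2
  gear 0 tooth = 2
Gear 1 (driven, T1=14): tooth at mesh = (-N) mod T1
  101 = 7 * 14 + 3, so 101 mod 14 = 3
  (-101) mod 14 = (-3) mod 14 = 14 - 3 = 11
Mesh after 101 steps: gear-0 tooth 2 meets gear-1 tooth 11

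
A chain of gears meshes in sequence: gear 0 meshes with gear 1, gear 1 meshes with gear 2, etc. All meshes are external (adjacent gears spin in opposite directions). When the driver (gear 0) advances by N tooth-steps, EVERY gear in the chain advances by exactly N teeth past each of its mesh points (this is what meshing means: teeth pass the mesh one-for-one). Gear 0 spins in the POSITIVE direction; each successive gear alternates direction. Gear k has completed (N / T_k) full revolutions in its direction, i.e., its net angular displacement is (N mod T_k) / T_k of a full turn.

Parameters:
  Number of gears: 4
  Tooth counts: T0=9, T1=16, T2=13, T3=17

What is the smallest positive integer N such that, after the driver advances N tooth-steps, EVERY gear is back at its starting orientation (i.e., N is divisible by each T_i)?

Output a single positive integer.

Gear k returns to start when N is a multiple of T_k.
All gears at start simultaneously when N is a common multiple of [9, 16, 13, 17]; the smallest such N is lcm(9, 16, 13, 17).
Start: lcm = T0 = 9
Fold in T1=16: gcd(9, 16) = 1; lcm(9, 16) = 9 * 16 / 1 = 144 / 1 = 144
Fold in T2=13: gcd(144, 13) = 1; lcm(144, 13) = 144 * 13 / 1 = 1872 / 1 = 1872
Fold in T3=17: gcd(1872, 17) = 1; lcm(1872, 17) = 1872 * 17 / 1 = 31824 / 1 = 31824
Full cycle length = 31824

Answer: 31824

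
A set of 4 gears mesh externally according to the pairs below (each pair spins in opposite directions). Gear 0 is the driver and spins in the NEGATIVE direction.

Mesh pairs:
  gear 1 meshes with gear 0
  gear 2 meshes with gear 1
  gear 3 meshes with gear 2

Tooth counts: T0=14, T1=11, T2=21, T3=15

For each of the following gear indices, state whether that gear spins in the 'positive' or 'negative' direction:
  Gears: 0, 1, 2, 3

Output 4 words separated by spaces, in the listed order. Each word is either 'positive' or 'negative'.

Gear 0 (driver): negative (depth 0)
  gear 1: meshes with gear 0 -> depth 1 -> positive (opposite of gear 0)
  gear 2: meshes with gear 1 -> depth 2 -> negative (opposite of gear 1)
  gear 3: meshes with gear 2 -> depth 3 -> positive (opposite of gear 2)
Queried indices 0, 1, 2, 3 -> negative, positive, negative, positive

Answer: negative positive negative positive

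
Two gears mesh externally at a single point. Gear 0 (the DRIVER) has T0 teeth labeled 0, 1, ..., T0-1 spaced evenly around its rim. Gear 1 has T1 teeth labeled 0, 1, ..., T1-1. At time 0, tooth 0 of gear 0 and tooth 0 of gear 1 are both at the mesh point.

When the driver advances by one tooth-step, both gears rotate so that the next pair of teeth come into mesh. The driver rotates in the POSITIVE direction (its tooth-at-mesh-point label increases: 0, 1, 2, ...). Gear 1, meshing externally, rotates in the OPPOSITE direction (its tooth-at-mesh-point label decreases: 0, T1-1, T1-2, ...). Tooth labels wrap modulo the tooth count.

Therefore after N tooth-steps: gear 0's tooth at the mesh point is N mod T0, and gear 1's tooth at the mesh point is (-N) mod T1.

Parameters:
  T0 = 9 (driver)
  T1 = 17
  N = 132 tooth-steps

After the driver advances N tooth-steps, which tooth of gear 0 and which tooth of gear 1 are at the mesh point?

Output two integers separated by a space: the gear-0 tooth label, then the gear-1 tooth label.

Gear 0 (driver, T0=9): tooth at mesh = N mod T0
  132 = 14 * 9 + 6, so 132 mod 9 = 6
  gear 0 tooth = 6
Gear 1 (driven, T1=17): tooth at mesh = (-N) mod T1
  132 = 7 * 17 + 13, so 132 mod 17 = 13
  (-132) mod 17 = (-13) mod 17 = 17 - 13 = 4
Mesh after 132 steps: gear-0 tooth 6 meets gear-1 tooth 4

Answer: 6 4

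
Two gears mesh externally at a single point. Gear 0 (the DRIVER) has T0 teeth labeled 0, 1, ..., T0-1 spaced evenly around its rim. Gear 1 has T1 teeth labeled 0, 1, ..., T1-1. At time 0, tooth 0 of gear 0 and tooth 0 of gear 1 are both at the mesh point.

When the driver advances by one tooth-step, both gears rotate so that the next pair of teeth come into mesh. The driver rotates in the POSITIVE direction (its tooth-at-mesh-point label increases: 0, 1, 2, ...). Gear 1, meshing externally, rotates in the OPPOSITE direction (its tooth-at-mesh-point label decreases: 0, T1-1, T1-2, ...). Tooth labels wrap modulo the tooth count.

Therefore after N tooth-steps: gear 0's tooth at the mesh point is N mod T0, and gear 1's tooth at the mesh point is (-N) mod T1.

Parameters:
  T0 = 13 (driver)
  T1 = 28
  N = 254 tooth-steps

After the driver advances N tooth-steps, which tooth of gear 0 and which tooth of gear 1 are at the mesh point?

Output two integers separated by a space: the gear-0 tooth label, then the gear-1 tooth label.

Gear 0 (driver, T0=13): tooth at mesh = N mod T0
  254 = 19 * 13 + 7, so 254 mod 13 = 7
  gear 0 tooth = 7
Gear 1 (driven, T1=28): tooth at mesh = (-N) mod T1
  254 = 9 * 28 + 2, so 254 mod 28 = 2
  (-254) mod 28 = (-2) mod 28 = 28 - 2 = 26
Mesh after 254 steps: gear-0 tooth 7 meets gear-1 tooth 26

Answer: 7 26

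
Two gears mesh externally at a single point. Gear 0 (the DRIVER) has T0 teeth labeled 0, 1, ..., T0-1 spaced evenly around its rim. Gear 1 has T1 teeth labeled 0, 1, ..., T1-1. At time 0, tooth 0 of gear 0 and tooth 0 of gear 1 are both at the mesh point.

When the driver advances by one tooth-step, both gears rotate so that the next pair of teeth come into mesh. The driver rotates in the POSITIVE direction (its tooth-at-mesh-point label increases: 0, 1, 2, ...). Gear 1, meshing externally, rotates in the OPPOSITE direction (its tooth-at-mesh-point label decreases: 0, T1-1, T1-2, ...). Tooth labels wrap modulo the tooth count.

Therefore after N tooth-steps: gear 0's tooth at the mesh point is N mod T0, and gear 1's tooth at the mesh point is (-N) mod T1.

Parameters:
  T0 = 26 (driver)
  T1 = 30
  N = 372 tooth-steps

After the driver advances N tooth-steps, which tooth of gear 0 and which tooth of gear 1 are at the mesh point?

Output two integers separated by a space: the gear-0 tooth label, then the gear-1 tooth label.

Gear 0 (driver, T0=26): tooth at mesh = N mod T0
  372 = 14 * 26 + 8, so 372 mod 26 = 8
  gear 0 tooth = 8
Gear 1 (driven, T1=30): tooth at mesh = (-N) mod T1
  372 = 12 * 30 + 12, so 372 mod 30 = 12
  (-372) mod 30 = (-12) mod 30 = 30 - 12 = 18
Mesh after 372 steps: gear-0 tooth 8 meets gear-1 tooth 18

Answer: 8 18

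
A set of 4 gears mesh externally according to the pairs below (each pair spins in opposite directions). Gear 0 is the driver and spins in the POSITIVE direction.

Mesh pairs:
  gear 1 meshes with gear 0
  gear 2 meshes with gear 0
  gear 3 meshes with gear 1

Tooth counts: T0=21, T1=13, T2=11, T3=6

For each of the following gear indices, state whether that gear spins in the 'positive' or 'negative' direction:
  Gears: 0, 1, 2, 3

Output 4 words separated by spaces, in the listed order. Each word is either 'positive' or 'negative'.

Answer: positive negative negative positive

Derivation:
Gear 0 (driver): positive (depth 0)
  gear 1: meshes with gear 0 -> depth 1 -> negative (opposite of gear 0)
  gear 2: meshes with gear 0 -> depth 1 -> negative (opposite of gear 0)
  gear 3: meshes with gear 1 -> depth 2 -> positive (opposite of gear 1)
Queried indices 0, 1, 2, 3 -> positive, negative, negative, positive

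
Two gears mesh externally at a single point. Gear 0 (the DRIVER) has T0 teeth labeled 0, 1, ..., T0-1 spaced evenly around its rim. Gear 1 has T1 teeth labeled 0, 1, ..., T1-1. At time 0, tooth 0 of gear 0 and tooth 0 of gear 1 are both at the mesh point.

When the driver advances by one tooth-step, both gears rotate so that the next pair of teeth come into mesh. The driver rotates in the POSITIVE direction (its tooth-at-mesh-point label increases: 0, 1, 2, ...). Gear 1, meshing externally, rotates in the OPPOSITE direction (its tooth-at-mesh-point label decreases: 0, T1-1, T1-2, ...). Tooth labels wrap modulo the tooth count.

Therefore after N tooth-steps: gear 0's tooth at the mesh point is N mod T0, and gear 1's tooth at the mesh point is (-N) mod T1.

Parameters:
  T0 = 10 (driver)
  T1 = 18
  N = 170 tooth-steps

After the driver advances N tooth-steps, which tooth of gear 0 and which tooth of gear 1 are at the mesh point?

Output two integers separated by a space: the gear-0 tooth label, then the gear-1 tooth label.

Gear 0 (driver, T0=10): tooth at mesh = N mod T0
  170 = 17 * 10 + 0, so 170 mod 10 = 0
  gear 0 tooth = 0
Gear 1 (driven, T1=18): tooth at mesh = (-N) mod T1
  170 = 9 * 18 + 8, so 170 mod 18 = 8
  (-170) mod 18 = (-8) mod 18 = 18 - 8 = 10
Mesh after 170 steps: gear-0 tooth 0 meets gear-1 tooth 10

Answer: 0 10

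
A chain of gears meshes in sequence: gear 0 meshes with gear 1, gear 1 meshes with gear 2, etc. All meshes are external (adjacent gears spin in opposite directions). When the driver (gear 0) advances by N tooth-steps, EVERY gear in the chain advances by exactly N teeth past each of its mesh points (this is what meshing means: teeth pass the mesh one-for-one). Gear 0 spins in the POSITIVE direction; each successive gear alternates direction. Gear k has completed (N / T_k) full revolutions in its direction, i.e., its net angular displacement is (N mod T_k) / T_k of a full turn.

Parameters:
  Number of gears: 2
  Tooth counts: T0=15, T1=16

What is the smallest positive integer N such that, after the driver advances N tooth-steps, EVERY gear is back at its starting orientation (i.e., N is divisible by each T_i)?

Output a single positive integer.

Answer: 240

Derivation:
Gear k returns to start when N is a multiple of T_k.
All gears at start simultaneously when N is a common multiple of [15, 16]; the smallest such N is lcm(15, 16).
Start: lcm = T0 = 15
Fold in T1=16: gcd(15, 16) = 1; lcm(15, 16) = 15 * 16 / 1 = 240 / 1 = 240
Full cycle length = 240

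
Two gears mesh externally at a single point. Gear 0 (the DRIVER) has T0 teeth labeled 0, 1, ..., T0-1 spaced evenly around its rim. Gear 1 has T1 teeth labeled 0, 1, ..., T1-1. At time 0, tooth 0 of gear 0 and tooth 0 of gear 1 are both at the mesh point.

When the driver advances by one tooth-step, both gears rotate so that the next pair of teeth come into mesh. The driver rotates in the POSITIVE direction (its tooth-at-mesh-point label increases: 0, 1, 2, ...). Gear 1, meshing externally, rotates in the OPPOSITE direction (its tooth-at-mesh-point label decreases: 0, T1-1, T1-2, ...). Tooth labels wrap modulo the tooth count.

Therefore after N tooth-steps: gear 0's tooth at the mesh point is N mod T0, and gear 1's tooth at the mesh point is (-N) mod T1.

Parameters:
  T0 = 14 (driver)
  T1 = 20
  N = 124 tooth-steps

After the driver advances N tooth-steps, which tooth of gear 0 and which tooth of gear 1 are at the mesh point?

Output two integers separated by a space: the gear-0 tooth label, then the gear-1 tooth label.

Answer: 12 16

Derivation:
Gear 0 (driver, T0=14): tooth at mesh = N mod T0
  124 = 8 * 14 + 12, so 124 mod 14 = 12
  gear 0 tooth = 12
Gear 1 (driven, T1=20): tooth at mesh = (-N) mod T1
  124 = 6 * 20 + 4, so 124 mod 20 = 4
  (-124) mod 20 = (-4) mod 20 = 20 - 4 = 16
Mesh after 124 steps: gear-0 tooth 12 meets gear-1 tooth 16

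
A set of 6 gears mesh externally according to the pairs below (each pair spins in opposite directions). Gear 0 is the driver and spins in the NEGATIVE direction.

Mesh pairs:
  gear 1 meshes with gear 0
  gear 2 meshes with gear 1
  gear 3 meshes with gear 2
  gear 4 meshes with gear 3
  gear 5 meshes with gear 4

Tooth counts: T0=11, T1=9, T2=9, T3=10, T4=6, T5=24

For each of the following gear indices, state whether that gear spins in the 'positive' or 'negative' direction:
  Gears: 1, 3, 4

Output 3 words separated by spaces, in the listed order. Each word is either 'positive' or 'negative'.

Answer: positive positive negative

Derivation:
Gear 0 (driver): negative (depth 0)
  gear 1: meshes with gear 0 -> depth 1 -> positive (opposite of gear 0)
  gear 2: meshes with gear 1 -> depth 2 -> negative (opposite of gear 1)
  gear 3: meshes with gear 2 -> depth 3 -> positive (opposite of gear 2)
  gear 4: meshes with gear 3 -> depth 4 -> negative (opposite of gear 3)
  gear 5: meshes with gear 4 -> depth 5 -> positive (opposite of gear 4)
Queried indices 1, 3, 4 -> positive, positive, negative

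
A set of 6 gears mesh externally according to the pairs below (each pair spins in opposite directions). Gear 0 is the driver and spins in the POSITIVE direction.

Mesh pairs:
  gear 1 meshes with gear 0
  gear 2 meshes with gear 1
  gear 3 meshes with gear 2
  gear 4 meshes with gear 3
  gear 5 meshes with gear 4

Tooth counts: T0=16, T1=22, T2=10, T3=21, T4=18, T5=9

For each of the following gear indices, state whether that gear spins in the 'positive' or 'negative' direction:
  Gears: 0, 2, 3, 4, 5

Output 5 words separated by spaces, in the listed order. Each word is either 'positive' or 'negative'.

Gear 0 (driver): positive (depth 0)
  gear 1: meshes with gear 0 -> depth 1 -> negative (opposite of gear 0)
  gear 2: meshes with gear 1 -> depth 2 -> positive (opposite of gear 1)
  gear 3: meshes with gear 2 -> depth 3 -> negative (opposite of gear 2)
  gear 4: meshes with gear 3 -> depth 4 -> positive (opposite of gear 3)
  gear 5: meshes with gear 4 -> depth 5 -> negative (opposite of gear 4)
Queried indices 0, 2, 3, 4, 5 -> positive, positive, negative, positive, negative

Answer: positive positive negative positive negative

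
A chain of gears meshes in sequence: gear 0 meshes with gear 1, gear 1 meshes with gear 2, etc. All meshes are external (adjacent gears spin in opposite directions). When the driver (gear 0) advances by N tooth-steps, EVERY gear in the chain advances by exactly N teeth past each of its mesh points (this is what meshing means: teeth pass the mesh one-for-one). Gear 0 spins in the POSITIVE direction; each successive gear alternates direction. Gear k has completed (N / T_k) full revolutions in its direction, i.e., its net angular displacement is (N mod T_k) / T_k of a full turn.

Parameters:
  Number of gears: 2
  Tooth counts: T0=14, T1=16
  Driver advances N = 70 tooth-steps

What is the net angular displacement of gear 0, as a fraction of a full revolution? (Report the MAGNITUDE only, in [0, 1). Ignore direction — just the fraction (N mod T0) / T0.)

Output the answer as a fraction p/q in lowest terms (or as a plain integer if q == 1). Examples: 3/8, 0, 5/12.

Chain of 2 gears, tooth counts: [14, 16]
  gear 0: T0=14, direction=positive, advance = 70 mod 14 = 0 teeth = 0/14 turn
  gear 1: T1=16, direction=negative, advance = 70 mod 16 = 6 teeth = 6/16 turn
Gear 0: 70 mod 14 = 0
Fraction = 0 / 14 = 0/1 (gcd(0,14)=14) = 0

Answer: 0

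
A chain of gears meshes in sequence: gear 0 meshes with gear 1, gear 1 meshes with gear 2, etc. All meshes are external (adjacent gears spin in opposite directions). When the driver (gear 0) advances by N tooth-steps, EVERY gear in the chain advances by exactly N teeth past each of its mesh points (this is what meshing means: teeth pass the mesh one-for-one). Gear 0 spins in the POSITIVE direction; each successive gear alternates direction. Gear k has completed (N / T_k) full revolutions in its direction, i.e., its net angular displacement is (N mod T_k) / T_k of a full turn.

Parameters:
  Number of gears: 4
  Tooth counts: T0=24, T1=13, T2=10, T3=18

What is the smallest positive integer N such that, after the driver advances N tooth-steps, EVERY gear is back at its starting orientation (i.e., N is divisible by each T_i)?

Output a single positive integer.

Answer: 4680

Derivation:
Gear k returns to start when N is a multiple of T_k.
All gears at start simultaneously when N is a common multiple of [24, 13, 10, 18]; the smallest such N is lcm(24, 13, 10, 18).
Start: lcm = T0 = 24
Fold in T1=13: gcd(24, 13) = 1; lcm(24, 13) = 24 * 13 / 1 = 312 / 1 = 312
Fold in T2=10: gcd(312, 10) = 2; lcm(312, 10) = 312 * 10 / 2 = 3120 / 2 = 1560
Fold in T3=18: gcd(1560, 18) = 6; lcm(1560, 18) = 1560 * 18 / 6 = 28080 / 6 = 4680
Full cycle length = 4680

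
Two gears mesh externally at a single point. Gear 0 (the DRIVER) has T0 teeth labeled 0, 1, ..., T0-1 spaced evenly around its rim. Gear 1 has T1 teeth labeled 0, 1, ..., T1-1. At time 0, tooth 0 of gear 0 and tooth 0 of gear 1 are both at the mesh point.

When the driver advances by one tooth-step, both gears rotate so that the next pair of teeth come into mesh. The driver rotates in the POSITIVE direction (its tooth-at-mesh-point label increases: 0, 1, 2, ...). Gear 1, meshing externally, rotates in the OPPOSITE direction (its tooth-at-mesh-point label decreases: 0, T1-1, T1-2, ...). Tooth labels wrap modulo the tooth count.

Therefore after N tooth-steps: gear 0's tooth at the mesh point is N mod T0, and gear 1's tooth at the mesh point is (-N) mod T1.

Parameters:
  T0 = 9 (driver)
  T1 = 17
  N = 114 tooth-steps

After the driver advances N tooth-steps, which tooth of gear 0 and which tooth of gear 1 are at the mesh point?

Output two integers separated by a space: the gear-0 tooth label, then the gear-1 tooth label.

Answer: 6 5

Derivation:
Gear 0 (driver, T0=9): tooth at mesh = N mod T0
  114 = 12 * 9 + 6, so 114 mod 9 = 6
  gear 0 tooth = 6
Gear 1 (driven, T1=17): tooth at mesh = (-N) mod T1
  114 = 6 * 17 + 12, so 114 mod 17 = 12
  (-114) mod 17 = (-12) mod 17 = 17 - 12 = 5
Mesh after 114 steps: gear-0 tooth 6 meets gear-1 tooth 5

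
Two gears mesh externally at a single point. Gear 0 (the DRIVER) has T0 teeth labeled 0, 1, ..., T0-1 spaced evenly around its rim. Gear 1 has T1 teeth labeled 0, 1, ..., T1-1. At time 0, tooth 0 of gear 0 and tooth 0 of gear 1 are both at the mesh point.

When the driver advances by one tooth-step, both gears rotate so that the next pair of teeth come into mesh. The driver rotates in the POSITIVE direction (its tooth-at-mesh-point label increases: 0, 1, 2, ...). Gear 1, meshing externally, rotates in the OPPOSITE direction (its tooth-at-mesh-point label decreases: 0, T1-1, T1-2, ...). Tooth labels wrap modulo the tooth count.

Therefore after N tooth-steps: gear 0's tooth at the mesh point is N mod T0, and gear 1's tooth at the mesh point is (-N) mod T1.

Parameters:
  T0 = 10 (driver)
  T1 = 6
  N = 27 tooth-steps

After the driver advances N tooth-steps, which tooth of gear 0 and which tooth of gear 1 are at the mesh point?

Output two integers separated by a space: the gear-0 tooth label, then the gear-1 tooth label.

Gear 0 (driver, T0=10): tooth at mesh = N mod T0
  27 = 2 * 10 + 7, so 27 mod 10 = 7
  gear 0 tooth = 7
Gear 1 (driven, T1=6): tooth at mesh = (-N) mod T1
  27 = 4 * 6 + 3, so 27 mod 6 = 3
  (-27) mod 6 = (-3) mod 6 = 6 - 3 = 3
Mesh after 27 steps: gear-0 tooth 7 meets gear-1 tooth 3

Answer: 7 3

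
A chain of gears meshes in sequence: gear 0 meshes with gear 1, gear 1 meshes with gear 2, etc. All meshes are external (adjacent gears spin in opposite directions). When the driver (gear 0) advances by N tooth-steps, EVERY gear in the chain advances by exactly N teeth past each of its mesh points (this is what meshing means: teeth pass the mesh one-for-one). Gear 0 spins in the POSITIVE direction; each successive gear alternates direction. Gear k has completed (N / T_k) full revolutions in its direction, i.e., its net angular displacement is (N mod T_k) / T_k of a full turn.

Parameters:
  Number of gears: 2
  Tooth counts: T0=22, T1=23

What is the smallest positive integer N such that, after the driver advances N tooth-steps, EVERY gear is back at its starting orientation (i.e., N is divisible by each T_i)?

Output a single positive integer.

Answer: 506

Derivation:
Gear k returns to start when N is a multiple of T_k.
All gears at start simultaneously when N is a common multiple of [22, 23]; the smallest such N is lcm(22, 23).
Start: lcm = T0 = 22
Fold in T1=23: gcd(22, 23) = 1; lcm(22, 23) = 22 * 23 / 1 = 506 / 1 = 506
Full cycle length = 506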